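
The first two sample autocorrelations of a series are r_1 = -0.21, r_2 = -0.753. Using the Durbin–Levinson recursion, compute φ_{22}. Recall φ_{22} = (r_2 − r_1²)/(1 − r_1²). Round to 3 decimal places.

φ_{22} = (r_2 − r_1²) / (1 − r_1²)
r_1² = (-0.21)² = 0.0441
Numerator = -0.753 − 0.0441 = -0.7971; denominator = 1 − 0.0441 = 0.9559
φ_{22} = -0.7971 / 0.9559 = -0.834

-0.834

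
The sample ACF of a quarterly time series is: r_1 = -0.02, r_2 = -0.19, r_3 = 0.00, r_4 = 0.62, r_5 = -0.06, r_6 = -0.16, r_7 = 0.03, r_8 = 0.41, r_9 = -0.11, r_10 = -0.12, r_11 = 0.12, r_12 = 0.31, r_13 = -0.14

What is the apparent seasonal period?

4

The largest autocorrelation is r_4 = 0.62, with weaker echoes at lags 8 (0.41) and 12 (0.31); the remaining lags stay at or below 0.12.
The dominant spike at lag 4 indicates a seasonal period of 4.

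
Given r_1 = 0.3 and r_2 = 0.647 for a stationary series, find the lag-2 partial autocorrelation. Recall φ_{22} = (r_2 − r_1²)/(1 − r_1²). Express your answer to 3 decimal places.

0.612

φ_{22} = (r_2 − r_1²) / (1 − r_1²)
r_1² = (0.3)² = 0.09
Numerator = 0.647 − 0.0900 = 0.5570; denominator = 1 − 0.0900 = 0.9100
φ_{22} = 0.5570 / 0.9100 = 0.612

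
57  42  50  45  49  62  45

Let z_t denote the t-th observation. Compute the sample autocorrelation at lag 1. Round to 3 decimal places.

-0.399

Mean z̄ = (57 + 42 + 50 + 45 + 49 + 62 + 45)/7 = 50.0000
Σ(z_t−z̄)(z_{t+1}−z̄) = (-56.0000) + (0.0000) + (0.0000) + (5.0000) + (-12.0000) + (-60.0000) = -123.0000
Denominator Σ(z_t−z̄)² = 308.0000
r_1 = -123.0000 / 308.0000 = -0.399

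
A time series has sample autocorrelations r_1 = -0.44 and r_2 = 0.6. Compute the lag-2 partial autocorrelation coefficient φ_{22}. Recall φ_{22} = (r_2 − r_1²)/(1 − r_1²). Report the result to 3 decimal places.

0.504

φ_{22} = (r_2 − r_1²) / (1 − r_1²)
r_1² = (-0.44)² = 0.1936
Numerator = 0.6 − 0.1936 = 0.4064; denominator = 1 − 0.1936 = 0.8064
φ_{22} = 0.4064 / 0.8064 = 0.504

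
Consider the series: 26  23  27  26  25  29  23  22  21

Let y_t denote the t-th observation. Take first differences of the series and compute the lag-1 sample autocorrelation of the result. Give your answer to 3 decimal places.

-0.475

First differences Δy: -3, 4, -1, -1, 4, -6, -1, -1
Mean of differences = -0.6250
Numerator Σ(Δy_t−Δȳ)(Δy_{t+1}−Δȳ) = -37.0156
Denominator Σ(Δy_t−Δȳ)² = 77.8750
r_1(Δy) = -37.0156 / 77.8750 = -0.475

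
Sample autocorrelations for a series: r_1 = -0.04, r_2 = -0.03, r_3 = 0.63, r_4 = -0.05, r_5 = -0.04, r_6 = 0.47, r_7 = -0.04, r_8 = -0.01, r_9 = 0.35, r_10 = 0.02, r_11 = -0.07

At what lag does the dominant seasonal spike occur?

3

The largest autocorrelation is r_3 = 0.63, with weaker echoes at lags 6 (0.47) and 9 (0.35); the remaining lags stay at or below 0.02.
The dominant spike at lag 3 indicates a seasonal period of 3.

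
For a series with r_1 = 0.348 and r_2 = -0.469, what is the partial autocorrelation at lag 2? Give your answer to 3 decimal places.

-0.671

φ_{22} = (r_2 − r_1²) / (1 − r_1²)
r_1² = (0.348)² = 0.121104
Numerator = -0.469 − 0.1211 = -0.5901; denominator = 1 − 0.1211 = 0.8789
φ_{22} = -0.5901 / 0.8789 = -0.671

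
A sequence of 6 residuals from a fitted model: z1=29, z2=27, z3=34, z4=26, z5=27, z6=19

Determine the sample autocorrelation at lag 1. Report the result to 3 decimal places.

-0.059

Mean z̄ = (29 + 27 + 34 + 26 + 27 + 19)/6 = 27.0000
Σ(z_t−z̄)(z_{t+1}−z̄) = (0.0000) + (0.0000) + (-7.0000) + (0.0000) + (0.0000) = -7.0000
Denominator Σ(z_t−z̄)² = 118.0000
r_1 = -7.0000 / 118.0000 = -0.059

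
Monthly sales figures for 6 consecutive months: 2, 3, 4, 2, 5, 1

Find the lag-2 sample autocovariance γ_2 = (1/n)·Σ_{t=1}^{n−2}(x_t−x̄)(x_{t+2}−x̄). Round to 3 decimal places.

0.491

Mean x̄ = (2 + 3 + 4 + 2 + 5 + 1)/6 = 2.8333
Deviations: -0.8333, 0.1667, 1.1667, -0.8333, 2.1667, -1.8333
Σ_{t=1}^{4}(x_t−x̄)(x_{t+2}−x̄) = 2.9444
γ_2 = 2.9444 / 6 = 0.491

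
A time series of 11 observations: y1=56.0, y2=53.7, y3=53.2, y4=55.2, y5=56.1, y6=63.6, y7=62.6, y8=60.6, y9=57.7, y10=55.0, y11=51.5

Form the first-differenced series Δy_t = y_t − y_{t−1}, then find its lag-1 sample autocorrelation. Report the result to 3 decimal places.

0.273

First differences Δy: -2.3, -0.5, 2.0, 0.9, 7.5, -1.0, -2.0, -2.9, -2.7, -3.5
Mean of differences = -0.4500
Numerator Σ(Δy_t−Δȳ)(Δy_{t+1}−Δȳ) = 26.6625
Denominator Σ(Δy_t−Δȳ)² = 97.5250
r_1(Δy) = 26.6625 / 97.5250 = 0.273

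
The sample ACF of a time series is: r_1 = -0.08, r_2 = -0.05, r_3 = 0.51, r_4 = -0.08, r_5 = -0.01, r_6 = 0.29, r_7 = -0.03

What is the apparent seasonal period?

The largest autocorrelation is r_3 = 0.51, with a weaker echo at lag 6 (0.29); the remaining lags stay at or below -0.01.
The dominant spike at lag 3 indicates a seasonal period of 3.

3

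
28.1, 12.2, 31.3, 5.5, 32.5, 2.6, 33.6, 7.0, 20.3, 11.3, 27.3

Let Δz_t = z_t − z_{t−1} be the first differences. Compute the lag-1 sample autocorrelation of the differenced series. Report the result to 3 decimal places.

First differences Δz: -15.9, 19.1, -25.8, 27.0, -29.9, 31.0, -26.6, 13.3, -9.0, 16.0
Mean of differences = -0.0800
Numerator Σ(Δz_t−Δz̄)(Δz_{t+1}−Δz̄) = -4669.4284
Denominator Σ(Δz_t−Δz̄)² = 5088.6560
r_1(Δz) = -4669.4284 / 5088.6560 = -0.918

-0.918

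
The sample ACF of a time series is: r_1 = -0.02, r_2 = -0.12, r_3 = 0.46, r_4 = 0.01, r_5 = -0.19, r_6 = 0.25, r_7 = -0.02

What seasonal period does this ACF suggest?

The largest autocorrelation is r_3 = 0.46, with a weaker echo at lag 6 (0.25); the remaining lags stay at or below 0.01.
The dominant spike at lag 3 indicates a seasonal period of 3.

3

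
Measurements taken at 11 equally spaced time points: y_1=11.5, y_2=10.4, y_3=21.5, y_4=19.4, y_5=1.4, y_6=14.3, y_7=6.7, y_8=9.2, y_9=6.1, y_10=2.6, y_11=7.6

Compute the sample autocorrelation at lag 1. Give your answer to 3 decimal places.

0.083

Mean ȳ = (11.5 + 10.4 + 21.5 + 19.4 + 1.4 + 14.3 + 6.7 + 9.2 + 6.1 + 2.6 + 7.6)/11 = 10.0636
Numerator Σ_{t=1}^{10}(y_t−ȳ)(y_{t+1}−ȳ) = 33.5641
Denominator Σ(y_t−ȳ)² = 402.6855
r_1 = 33.5641 / 402.6855 = 0.083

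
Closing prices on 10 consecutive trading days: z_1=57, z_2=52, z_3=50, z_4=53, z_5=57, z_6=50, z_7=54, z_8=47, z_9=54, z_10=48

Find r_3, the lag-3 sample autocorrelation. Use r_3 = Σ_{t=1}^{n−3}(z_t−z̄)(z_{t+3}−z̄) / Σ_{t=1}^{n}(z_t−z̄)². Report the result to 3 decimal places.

-0.254

Mean z̄ = (57 + 52 + 50 + 53 + 57 + 50 + 54 + 47 + 54 + 48)/10 = 52.2000
Numerator Σ_{t=1}^{7}(z_t−z̄)(z_{t+3}−z̄) = -27.3200
Denominator Σ(z_t−z̄)² = 107.6000
r_3 = -27.3200 / 107.6000 = -0.254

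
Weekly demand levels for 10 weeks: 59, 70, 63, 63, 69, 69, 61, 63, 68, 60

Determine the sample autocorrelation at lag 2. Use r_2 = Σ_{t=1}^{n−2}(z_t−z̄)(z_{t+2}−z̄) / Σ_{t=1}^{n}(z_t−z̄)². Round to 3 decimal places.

-0.272

Mean z̄ = (59 + 70 + 63 + 63 + 69 + 69 + 61 + 63 + 68 + 60)/10 = 64.5000
Numerator Σ_{t=1}^{8}(z_t−z̄)(z_{t+2}−z̄) = -41.5000
Denominator Σ(z_t−z̄)² = 152.5000
r_2 = -41.5000 / 152.5000 = -0.272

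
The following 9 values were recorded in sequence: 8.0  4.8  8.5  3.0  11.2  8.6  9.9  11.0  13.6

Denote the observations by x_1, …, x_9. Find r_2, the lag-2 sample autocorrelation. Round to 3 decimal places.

Mean x̄ = (8.0 + 4.8 + 8.5 + 3.0 + 11.2 + 8.6 + 9.9 + 11.0 + 13.6)/9 = 8.7333
Σ(x_t−x̄)(x_{t+2}−x̄) = (0.1711) + (22.5511) + (-0.5756) + (0.7644) + (2.8778) + (-0.3022) + (5.6778) = 31.1644
Denominator Σ(x_t−x̄)² = 85.2200
r_2 = 31.1644 / 85.2200 = 0.366

0.366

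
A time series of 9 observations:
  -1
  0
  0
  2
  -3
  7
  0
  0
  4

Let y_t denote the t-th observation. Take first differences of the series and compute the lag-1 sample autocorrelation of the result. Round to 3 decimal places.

-0.680

First differences Δy: 1, 0, 2, -5, 10, -7, 0, 4
Mean of differences = 0.6250
Numerator Σ(Δy_t−Δȳ)(Δy_{t+1}−Δȳ) = -130.3906
Denominator Σ(Δy_t−Δȳ)² = 191.8750
r_1(Δy) = -130.3906 / 191.8750 = -0.680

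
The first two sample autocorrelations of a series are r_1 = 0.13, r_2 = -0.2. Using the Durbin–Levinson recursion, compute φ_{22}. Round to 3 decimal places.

-0.221

φ_{22} = (r_2 − r_1²) / (1 − r_1²)
r_1² = (0.13)² = 0.0169
Numerator = -0.2 − 0.0169 = -0.2169; denominator = 1 − 0.0169 = 0.9831
φ_{22} = -0.2169 / 0.9831 = -0.221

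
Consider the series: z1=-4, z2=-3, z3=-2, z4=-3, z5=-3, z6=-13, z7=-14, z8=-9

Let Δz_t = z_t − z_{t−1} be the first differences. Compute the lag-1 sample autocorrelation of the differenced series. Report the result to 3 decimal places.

-0.027

First differences Δz: 1, 1, -1, 0, -10, -1, 5
Mean of differences = -0.7143
Numerator Σ(Δz_t−Δz̄)(Δz_{t+1}−Δz̄) = -3.3673
Denominator Σ(Δz_t−Δz̄)² = 125.4286
r_1(Δz) = -3.3673 / 125.4286 = -0.027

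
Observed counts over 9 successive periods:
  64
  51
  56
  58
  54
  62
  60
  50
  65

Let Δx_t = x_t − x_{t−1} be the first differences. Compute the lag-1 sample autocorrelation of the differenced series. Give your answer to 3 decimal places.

-0.397

First differences Δx: -13, 5, 2, -4, 8, -2, -10, 15
Mean of differences = 0.1250
Numerator Σ(Δx_t−Δx̄)(Δx_{t+1}−Δx̄) = -240.8906
Denominator Σ(Δx_t−Δx̄)² = 606.8750
r_1(Δx) = -240.8906 / 606.8750 = -0.397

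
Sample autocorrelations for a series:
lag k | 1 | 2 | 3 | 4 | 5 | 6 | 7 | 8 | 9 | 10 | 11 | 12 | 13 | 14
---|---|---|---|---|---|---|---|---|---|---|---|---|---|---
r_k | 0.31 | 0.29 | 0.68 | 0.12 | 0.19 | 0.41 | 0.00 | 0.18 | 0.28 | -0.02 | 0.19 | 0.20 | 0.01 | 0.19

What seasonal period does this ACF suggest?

3

The largest autocorrelation is r_3 = 0.68, with a weaker echo at lag 6 (0.41); the remaining lags stay at or below 0.31. The elevated value at lag 1 (0.31), dropping to 0.29 at lag 2, reflects decaying short-term dependence rather than seasonality.
The dominant spike at lag 3 indicates a seasonal period of 3.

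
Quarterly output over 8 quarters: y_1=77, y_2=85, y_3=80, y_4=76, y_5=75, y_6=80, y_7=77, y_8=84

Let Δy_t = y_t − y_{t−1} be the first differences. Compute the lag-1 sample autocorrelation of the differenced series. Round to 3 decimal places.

First differences Δy: 8, -5, -4, -1, 5, -3, 7
Mean of differences = 1.0000
Numerator Σ(Δy_t−Δȳ)(Δy_{t+1}−Δȳ) = -50.0000
Denominator Σ(Δy_t−Δȳ)² = 182.0000
r_1(Δy) = -50.0000 / 182.0000 = -0.275

-0.275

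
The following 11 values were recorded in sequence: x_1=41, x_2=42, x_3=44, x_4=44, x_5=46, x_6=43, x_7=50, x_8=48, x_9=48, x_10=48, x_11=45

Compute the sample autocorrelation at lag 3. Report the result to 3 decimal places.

0.090

Mean x̄ = (41 + 42 + 44 + 44 + 46 + 43 + 50 + 48 + 48 + 48 + 45)/11 = 45.3636
Numerator Σ_{t=1}^{8}(x_t−x̄)(x_{t+3}−x̄) = 7.4215
Denominator Σ(x_t−x̄)² = 82.5455
r_3 = 7.4215 / 82.5455 = 0.090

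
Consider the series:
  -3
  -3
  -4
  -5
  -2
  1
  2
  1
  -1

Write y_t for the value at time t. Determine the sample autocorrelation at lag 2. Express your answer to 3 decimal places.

Mean ȳ = (-3 − 3 − 4 − 5 − 2 + 1 + 2 + 1 − 1)/9 = -1.5556
Σ(y_t−ȳ)(y_{t+2}−ȳ) = (3.5309) + (4.9753) + (1.0864) + (-8.8025) + (-1.5802) + (6.5309) + (1.9753) = 7.7160
Denominator Σ(y_t−ȳ)² = 48.2222
r_2 = 7.7160 / 48.2222 = 0.160

0.160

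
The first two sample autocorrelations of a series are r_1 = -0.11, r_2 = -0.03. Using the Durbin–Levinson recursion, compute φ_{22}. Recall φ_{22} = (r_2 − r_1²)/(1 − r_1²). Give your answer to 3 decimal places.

-0.043

φ_{22} = (r_2 − r_1²) / (1 − r_1²)
r_1² = (-0.11)² = 0.0121
Numerator = -0.03 − 0.0121 = -0.0421; denominator = 1 − 0.0121 = 0.9879
φ_{22} = -0.0421 / 0.9879 = -0.043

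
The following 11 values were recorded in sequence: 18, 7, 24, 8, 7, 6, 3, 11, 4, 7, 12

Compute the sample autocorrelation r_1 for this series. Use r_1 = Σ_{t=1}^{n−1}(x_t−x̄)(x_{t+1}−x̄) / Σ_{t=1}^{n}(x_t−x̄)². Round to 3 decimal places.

Mean x̄ = (18 + 7 + 24 + 8 + 7 + 6 + 3 + 11 + 4 + 7 + 12)/11 = 9.7273
Numerator Σ_{t=1}^{10}(x_t−x̄)(x_{t+1}−x̄) = -52.6198
Denominator Σ(x_t−x̄)² = 396.1818
r_1 = -52.6198 / 396.1818 = -0.133

-0.133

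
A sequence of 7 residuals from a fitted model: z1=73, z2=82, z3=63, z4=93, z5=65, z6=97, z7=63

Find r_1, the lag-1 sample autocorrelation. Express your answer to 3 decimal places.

-0.828

Mean z̄ = (73 + 82 + 63 + 93 + 65 + 97 + 63)/7 = 76.5714
Deviations from mean: -3.5714, 5.4286, -13.5714, 16.4286, -11.5714, 20.4286, -13.5714
Σ(z_t−z̄)(z_{t+1}−z̄) = (-19.3878) + (-73.6735) + (-222.9592) + (-190.1020) + (-236.3878) + (-277.2449) = -1019.7551
Denominator Σ(z_t−z̄)² = 1231.7143
r_1 = -1019.7551 / 1231.7143 = -0.828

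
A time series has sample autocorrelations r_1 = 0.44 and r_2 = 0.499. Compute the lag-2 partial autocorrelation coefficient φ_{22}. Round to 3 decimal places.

0.379

φ_{22} = (r_2 − r_1²) / (1 − r_1²)
r_1² = (0.44)² = 0.1936
Numerator = 0.499 − 0.1936 = 0.3054; denominator = 1 − 0.1936 = 0.8064
φ_{22} = 0.3054 / 0.8064 = 0.379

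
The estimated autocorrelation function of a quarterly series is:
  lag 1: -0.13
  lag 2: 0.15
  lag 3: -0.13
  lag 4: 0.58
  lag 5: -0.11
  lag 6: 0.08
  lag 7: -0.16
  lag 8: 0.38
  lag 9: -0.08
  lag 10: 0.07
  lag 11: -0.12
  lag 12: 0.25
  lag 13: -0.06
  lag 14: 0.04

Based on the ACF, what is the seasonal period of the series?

4

The largest autocorrelation is r_4 = 0.58, with weaker echoes at lags 8 (0.38) and 12 (0.25); the remaining lags stay at or below 0.15.
The dominant spike at lag 4 indicates a seasonal period of 4.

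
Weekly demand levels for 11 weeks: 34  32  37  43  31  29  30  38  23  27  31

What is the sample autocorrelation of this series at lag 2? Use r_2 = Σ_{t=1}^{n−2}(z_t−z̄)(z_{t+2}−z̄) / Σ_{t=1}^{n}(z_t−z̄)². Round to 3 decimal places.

Mean z̄ = (34 + 32 + 37 + 43 + 31 + 29 + 30 + 38 + 23 + 27 + 31)/11 = 32.2727
Numerator Σ_{t=1}^{9}(z_t−z̄)(z_{t+2}−z̄) = -49.0579
Denominator Σ(z_t−z̄)² = 306.1818
r_2 = -49.0579 / 306.1818 = -0.160

-0.160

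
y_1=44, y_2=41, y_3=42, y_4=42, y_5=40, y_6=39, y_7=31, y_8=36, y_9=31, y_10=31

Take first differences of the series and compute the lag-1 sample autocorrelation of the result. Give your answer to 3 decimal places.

First differences Δy: -3, 1, 0, -2, -1, -8, 5, -5, 0
Mean of differences = -1.4444
Numerator Σ(Δy_t−Δȳ)(Δy_{t+1}−Δȳ) = -74.5309
Denominator Σ(Δy_t−Δȳ)² = 110.2222
r_1(Δy) = -74.5309 / 110.2222 = -0.676

-0.676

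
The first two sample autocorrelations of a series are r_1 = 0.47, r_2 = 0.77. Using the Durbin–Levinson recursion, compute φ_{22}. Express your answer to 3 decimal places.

φ_{22} = (r_2 − r_1²) / (1 − r_1²)
r_1² = (0.47)² = 0.2209
Numerator = 0.77 − 0.2209 = 0.5491; denominator = 1 − 0.2209 = 0.7791
φ_{22} = 0.5491 / 0.7791 = 0.705

0.705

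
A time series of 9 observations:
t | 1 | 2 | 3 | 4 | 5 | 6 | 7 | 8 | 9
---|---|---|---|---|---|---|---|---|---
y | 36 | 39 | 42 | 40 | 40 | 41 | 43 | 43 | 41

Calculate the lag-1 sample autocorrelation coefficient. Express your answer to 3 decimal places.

0.320

Mean ȳ = (36 + 39 + 42 + 40 + 40 + 41 + 43 + 43 + 41)/9 = 40.5556
Numerator Σ_{t=1}^{8}(y_t−ȳ)(y_{t+1}−ȳ) = 12.2469
Denominator Σ(y_t−ȳ)² = 38.2222
r_1 = 12.2469 / 38.2222 = 0.320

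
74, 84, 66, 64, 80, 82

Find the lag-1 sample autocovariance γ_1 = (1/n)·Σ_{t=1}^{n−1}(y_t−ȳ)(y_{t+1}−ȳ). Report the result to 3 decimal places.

Mean ȳ = (74 + 84 + 66 + 64 + 80 + 82)/6 = 75.0000
Σ_{t=1}^{5}(y_t−ȳ)(y_{t+1}−ȳ) = -11.0000
γ_1 = -11.0000 / 6 = -1.833

-1.833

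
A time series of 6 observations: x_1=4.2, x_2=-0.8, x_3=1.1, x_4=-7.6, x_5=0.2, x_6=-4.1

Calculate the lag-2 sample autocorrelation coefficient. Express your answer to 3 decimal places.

0.370

Mean x̄ = (4.2 − 0.8 + 1.1 − 7.6 + 0.2 − 4.1)/6 = -1.1667
Numerator Σ_{t=1}^{4}(x_t−x̄)(x_{t+2}−x̄) = 31.7744
Denominator Σ(x_t−x̄)² = 85.9333
r_2 = 31.7744 / 85.9333 = 0.370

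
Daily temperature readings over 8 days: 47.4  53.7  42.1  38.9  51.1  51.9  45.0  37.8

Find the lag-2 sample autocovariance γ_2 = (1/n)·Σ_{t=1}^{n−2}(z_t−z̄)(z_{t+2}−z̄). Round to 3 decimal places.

-21.924

Mean z̄ = (47.4 + 53.7 + 42.1 + 38.9 + 51.1 + 51.9 + 45.0 + 37.8)/8 = 45.9875
Σ_{t=1}^{6}(z_t−z̄)(z_{t+2}−z̄) = -175.3903
γ_2 = -175.3903 / 8 = -21.924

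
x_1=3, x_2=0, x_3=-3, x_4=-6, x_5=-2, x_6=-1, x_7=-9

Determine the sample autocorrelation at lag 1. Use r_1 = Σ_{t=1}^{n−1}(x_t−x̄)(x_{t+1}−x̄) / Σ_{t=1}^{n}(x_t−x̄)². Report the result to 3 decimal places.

Mean x̄ = (3 + 0 − 3 − 6 − 2 − 1 − 9)/7 = -2.5714
Deviations from mean: 5.5714, 2.5714, -0.4286, -3.4286, 0.5714, 1.5714, -6.4286
Σ(x_t−x̄)(x_{t+1}−x̄) = (14.3265) + (-1.1020) + (1.4694) + (-1.9592) + (0.8980) + (-10.1020) = 3.5306
Denominator Σ(x_t−x̄)² = 93.7143
r_1 = 3.5306 / 93.7143 = 0.038

0.038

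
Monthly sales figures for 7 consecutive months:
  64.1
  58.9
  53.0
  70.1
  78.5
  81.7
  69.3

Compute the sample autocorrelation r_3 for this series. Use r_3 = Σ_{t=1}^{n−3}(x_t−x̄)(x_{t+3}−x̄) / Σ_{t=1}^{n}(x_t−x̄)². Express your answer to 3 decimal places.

Mean x̄ = (64.1 + 58.9 + 53.0 + 70.1 + 78.5 + 81.7 + 69.3)/7 = 67.9429
Deviations from mean: -3.8429, -9.0429, -14.9429, 2.1571, 10.5571, 13.7571, 1.3571
Σ(x_t−x̄)(x_{t+3}−x̄) = (-8.2896) + (-95.4667) + (-205.5710) + (2.9276) = -306.3998
Denominator Σ(x_t−x̄)² = 627.0371
r_3 = -306.3998 / 627.0371 = -0.489

-0.489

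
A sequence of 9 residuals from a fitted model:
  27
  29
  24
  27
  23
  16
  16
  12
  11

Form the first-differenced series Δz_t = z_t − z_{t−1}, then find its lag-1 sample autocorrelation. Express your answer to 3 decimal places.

First differences Δz: 2, -5, 3, -4, -7, 0, -4, -1
Mean of differences = -2.0000
Numerator Σ(Δz_t−Δz̄)(Δz_{t+1}−Δz̄) = -43.0000
Denominator Σ(Δz_t−Δz̄)² = 88.0000
r_1(Δz) = -43.0000 / 88.0000 = -0.489

-0.489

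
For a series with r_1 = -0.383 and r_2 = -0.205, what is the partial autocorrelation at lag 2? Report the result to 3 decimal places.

-0.412

φ_{22} = (r_2 − r_1²) / (1 − r_1²)
r_1² = (-0.383)² = 0.146689
Numerator = -0.205 − 0.1467 = -0.3517; denominator = 1 − 0.1467 = 0.8533
φ_{22} = -0.3517 / 0.8533 = -0.412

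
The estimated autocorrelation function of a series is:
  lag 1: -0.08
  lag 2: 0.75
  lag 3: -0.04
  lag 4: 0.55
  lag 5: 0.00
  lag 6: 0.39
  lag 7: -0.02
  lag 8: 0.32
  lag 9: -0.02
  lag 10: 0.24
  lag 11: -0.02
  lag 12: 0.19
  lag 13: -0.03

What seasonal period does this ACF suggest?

2

The largest autocorrelation is r_2 = 0.75, with weaker echoes at lags 4 (0.55), 6 (0.39), 8 (0.32), 10 (0.24) and 12 (0.19); the remaining lags stay at or below 0.00.
The dominant spike at lag 2 indicates a seasonal period of 2.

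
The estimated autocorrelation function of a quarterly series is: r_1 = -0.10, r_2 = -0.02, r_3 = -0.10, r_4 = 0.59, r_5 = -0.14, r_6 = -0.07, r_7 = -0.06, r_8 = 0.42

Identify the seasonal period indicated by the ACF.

4

The largest autocorrelation is r_4 = 0.59, with a weaker echo at lag 8 (0.42); the remaining lags stay at or below -0.02.
The dominant spike at lag 4 indicates a seasonal period of 4.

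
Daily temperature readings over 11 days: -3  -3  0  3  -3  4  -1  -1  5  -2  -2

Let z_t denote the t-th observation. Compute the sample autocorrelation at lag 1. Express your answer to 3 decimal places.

-0.296

Mean z̄ = (-3 − 3 + 0 + 3 − 3 + 4 − 1 − 1 + 5 − 2 − 2)/11 = -0.2727
Numerator Σ_{t=1}^{10}(z_t−z̄)(z_{t+1}−z̄) = -25.5289
Denominator Σ(z_t−z̄)² = 86.1818
r_1 = -25.5289 / 86.1818 = -0.296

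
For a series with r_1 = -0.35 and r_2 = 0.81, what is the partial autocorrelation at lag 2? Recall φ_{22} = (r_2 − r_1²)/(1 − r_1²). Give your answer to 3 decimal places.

φ_{22} = (r_2 − r_1²) / (1 − r_1²)
r_1² = (-0.35)² = 0.1225
Numerator = 0.81 − 0.1225 = 0.6875; denominator = 1 − 0.1225 = 0.8775
φ_{22} = 0.6875 / 0.8775 = 0.783

0.783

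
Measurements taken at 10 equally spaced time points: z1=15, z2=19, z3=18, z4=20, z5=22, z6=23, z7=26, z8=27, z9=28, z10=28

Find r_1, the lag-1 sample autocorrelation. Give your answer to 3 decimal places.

0.671

Mean z̄ = (15 + 19 + 18 + 20 + 22 + 23 + 26 + 27 + 28 + 28)/10 = 22.6000
Numerator Σ_{t=1}^{9}(z_t−z̄)(z_{t+1}−z̄) = 126.4400
Denominator Σ(z_t−z̄)² = 188.4000
r_1 = 126.4400 / 188.4000 = 0.671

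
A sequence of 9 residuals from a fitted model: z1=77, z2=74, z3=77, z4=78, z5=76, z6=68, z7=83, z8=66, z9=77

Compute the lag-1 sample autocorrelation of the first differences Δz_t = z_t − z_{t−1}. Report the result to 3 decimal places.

-0.767

First differences Δz: -3, 3, 1, -2, -8, 15, -17, 11
Mean of differences = 0.0000
Numerator Σ(Δz_t−Δz̄)(Δz_{t+1}−Δz̄) = -554.0000
Denominator Σ(Δz_t−Δz̄)² = 722.0000
r_1(Δz) = -554.0000 / 722.0000 = -0.767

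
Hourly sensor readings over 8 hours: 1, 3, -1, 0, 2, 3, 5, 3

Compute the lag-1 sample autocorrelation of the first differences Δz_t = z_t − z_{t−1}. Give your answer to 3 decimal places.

-0.319

First differences Δz: 2, -4, 1, 2, 1, 2, -2
Mean of differences = 0.2857
Numerator Σ(Δz_t−Δz̄)(Δz_{t+1}−Δz̄) = -10.6531
Denominator Σ(Δz_t−Δz̄)² = 33.4286
r_1(Δz) = -10.6531 / 33.4286 = -0.319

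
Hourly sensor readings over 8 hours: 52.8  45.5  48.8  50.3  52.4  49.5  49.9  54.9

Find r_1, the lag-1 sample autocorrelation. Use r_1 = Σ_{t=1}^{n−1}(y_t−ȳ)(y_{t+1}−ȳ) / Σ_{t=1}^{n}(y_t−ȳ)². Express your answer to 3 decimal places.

Mean ȳ = (52.8 + 45.5 + 48.8 + 50.3 + 52.4 + 49.5 + 49.9 + 54.9)/8 = 50.5125
Deviations from mean: 2.2875, -5.0125, -1.7125, -0.2125, 1.8875, -1.0125, -0.6125, 4.3875
Numerator Σ_{t=1}^{7}(y_t−ȳ)(y_{t+1}−ȳ) = -6.8977
Denominator Σ(y_t−ȳ)² = 57.5488
r_1 = -6.8977 / 57.5488 = -0.120

-0.120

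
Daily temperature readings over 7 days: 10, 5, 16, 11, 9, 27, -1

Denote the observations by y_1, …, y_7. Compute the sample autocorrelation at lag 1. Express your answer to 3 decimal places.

Mean ȳ = (10 + 5 + 16 + 11 + 9 + 27 − 1)/7 = 11.0000
Numerator Σ_{t=1}^{6}(y_t−ȳ)(y_{t+1}−ȳ) = -248.0000
Denominator Σ(y_t−ȳ)² = 466.0000
r_1 = -248.0000 / 466.0000 = -0.532

-0.532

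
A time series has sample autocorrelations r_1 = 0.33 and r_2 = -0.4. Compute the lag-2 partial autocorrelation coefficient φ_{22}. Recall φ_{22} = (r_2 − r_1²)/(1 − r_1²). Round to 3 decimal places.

φ_{22} = (r_2 − r_1²) / (1 − r_1²)
r_1² = (0.33)² = 0.1089
Numerator = -0.4 − 0.1089 = -0.5089; denominator = 1 − 0.1089 = 0.8911
φ_{22} = -0.5089 / 0.8911 = -0.571

-0.571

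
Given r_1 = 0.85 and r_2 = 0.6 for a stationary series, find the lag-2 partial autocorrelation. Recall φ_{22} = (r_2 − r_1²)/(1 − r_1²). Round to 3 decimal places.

φ_{22} = (r_2 − r_1²) / (1 − r_1²)
r_1² = (0.85)² = 0.7225
Numerator = 0.6 − 0.7225 = -0.1225; denominator = 1 − 0.7225 = 0.2775
φ_{22} = -0.1225 / 0.2775 = -0.441

-0.441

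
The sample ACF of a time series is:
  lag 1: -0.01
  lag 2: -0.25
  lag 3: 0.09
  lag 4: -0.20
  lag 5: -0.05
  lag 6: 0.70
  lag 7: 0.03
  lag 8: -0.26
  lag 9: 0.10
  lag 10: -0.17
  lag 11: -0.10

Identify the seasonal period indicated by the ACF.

The largest autocorrelation is r_6 = 0.70; the remaining lags stay at or below 0.10.
The dominant spike at lag 6 indicates a seasonal period of 6.

6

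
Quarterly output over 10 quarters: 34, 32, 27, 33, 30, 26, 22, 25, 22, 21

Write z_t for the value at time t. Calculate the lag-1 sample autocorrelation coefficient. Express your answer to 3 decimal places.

0.500

Mean z̄ = (34 + 32 + 27 + 33 + 30 + 26 + 22 + 25 + 22 + 21)/10 = 27.2000
Numerator Σ_{t=1}^{9}(z_t−z̄)(z_{t+1}−z̄) = 104.7600
Denominator Σ(z_t−z̄)² = 209.6000
r_1 = 104.7600 / 209.6000 = 0.500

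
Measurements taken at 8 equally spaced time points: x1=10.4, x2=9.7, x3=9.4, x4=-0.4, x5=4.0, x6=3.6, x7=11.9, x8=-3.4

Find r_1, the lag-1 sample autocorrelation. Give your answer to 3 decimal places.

Mean x̄ = (10.4 + 9.7 + 9.4 − 0.4 + 4.0 + 3.6 + 11.9 − 3.4)/8 = 5.6500
Deviations from mean: 4.7500, 4.0500, 3.7500, -6.0500, -1.6500, -2.0500, 6.2500, -9.0500
Numerator Σ_{t=1}^{7}(x_t−x̄)(x_{t+1}−x̄) = -44.2725
Denominator Σ(x_t−x̄)² = 217.5200
r_1 = -44.2725 / 217.5200 = -0.204

-0.204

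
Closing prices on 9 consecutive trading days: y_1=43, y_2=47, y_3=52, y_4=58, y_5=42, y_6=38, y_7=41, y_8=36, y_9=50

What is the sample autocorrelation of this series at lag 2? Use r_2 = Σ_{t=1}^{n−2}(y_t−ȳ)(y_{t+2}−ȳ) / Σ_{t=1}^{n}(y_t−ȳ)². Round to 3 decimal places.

Mean ȳ = (43 + 47 + 52 + 58 + 42 + 38 + 41 + 36 + 50)/9 = 45.2222
Σ(y_t−ȳ)(y_{t+2}−ȳ) = (-15.0617) + (22.7160) + (-21.8395) + (-92.2840) + (13.6049) + (66.6049) + (-20.1728) = -46.4321
Denominator Σ(y_t−ȳ)² = 405.5556
r_2 = -46.4321 / 405.5556 = -0.114

-0.114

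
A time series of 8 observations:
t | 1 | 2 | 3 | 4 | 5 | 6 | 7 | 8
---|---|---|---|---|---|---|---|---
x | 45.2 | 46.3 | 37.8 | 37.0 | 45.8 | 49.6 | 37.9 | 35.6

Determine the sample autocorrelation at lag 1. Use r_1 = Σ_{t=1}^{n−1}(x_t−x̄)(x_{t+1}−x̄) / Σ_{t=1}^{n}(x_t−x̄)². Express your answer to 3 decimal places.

0.109

Mean x̄ = (45.2 + 46.3 + 37.8 + 37.0 + 45.8 + 49.6 + 37.9 + 35.6)/8 = 41.9000
Deviations from mean: 3.3000, 4.4000, -4.1000, -4.9000, 3.9000, 7.7000, -4.0000, -6.3000
Numerator Σ_{t=1}^{7}(x_t−x̄)(x_{t+1}−x̄) = 21.8900
Denominator Σ(x_t−x̄)² = 201.2600
r_1 = 21.8900 / 201.2600 = 0.109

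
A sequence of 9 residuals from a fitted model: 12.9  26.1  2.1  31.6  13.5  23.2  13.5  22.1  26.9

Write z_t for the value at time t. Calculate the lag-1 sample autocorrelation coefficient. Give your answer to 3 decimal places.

-0.710

Mean z̄ = (12.9 + 26.1 + 2.1 + 31.6 + 13.5 + 23.2 + 13.5 + 22.1 + 26.9)/9 = 19.1000
Numerator Σ_{t=1}^{8}(z_t−z̄)(z_{t+1}−z̄) = -484.2200
Denominator Σ(z_t−z̄)² = 682.0600
r_1 = -484.2200 / 682.0600 = -0.710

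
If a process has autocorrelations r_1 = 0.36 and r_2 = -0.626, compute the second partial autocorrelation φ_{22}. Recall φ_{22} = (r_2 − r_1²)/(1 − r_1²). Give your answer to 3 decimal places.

φ_{22} = (r_2 − r_1²) / (1 − r_1²)
r_1² = (0.36)² = 0.1296
Numerator = -0.626 − 0.1296 = -0.7556; denominator = 1 − 0.1296 = 0.8704
φ_{22} = -0.7556 / 0.8704 = -0.868

-0.868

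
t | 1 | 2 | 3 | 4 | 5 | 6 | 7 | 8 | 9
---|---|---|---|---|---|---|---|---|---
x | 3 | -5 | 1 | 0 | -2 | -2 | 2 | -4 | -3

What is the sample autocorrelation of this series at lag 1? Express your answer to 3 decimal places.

-0.466

Mean x̄ = (3 − 5 + 1 + 0 − 2 − 2 + 2 − 4 − 3)/9 = -1.1111
Numerator Σ_{t=1}^{8}(x_t−x̄)(x_{t+1}−x̄) = -28.3457
Denominator Σ(x_t−x̄)² = 60.8889
r_1 = -28.3457 / 60.8889 = -0.466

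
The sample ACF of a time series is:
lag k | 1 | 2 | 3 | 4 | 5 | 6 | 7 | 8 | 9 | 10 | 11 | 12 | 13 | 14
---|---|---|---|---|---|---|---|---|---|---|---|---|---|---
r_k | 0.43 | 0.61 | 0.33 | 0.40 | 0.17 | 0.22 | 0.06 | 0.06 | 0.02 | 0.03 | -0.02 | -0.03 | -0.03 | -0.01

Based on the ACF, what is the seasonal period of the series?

The largest autocorrelation is r_2 = 0.61; the remaining lags stay at or below 0.43.
The dominant spike at lag 2 indicates a seasonal period of 2.

2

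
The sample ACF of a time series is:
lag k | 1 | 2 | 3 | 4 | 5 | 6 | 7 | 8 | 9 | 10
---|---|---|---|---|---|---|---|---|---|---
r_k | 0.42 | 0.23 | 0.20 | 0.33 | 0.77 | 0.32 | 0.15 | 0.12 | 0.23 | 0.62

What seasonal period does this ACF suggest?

The largest autocorrelation is r_5 = 0.77, with a weaker echo at lag 10 (0.62); the remaining lags stay at or below 0.42. The elevated value at lag 1 (0.42), dropping to 0.23 at lag 2, reflects decaying short-term dependence rather than seasonality.
The dominant spike at lag 5 indicates a seasonal period of 5.

5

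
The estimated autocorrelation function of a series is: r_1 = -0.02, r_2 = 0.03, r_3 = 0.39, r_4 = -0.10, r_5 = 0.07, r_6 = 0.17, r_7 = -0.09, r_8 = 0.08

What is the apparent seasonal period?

The largest autocorrelation is r_3 = 0.39, with a weaker echo at lag 6 (0.17); the remaining lags stay at or below 0.08.
The dominant spike at lag 3 indicates a seasonal period of 3.

3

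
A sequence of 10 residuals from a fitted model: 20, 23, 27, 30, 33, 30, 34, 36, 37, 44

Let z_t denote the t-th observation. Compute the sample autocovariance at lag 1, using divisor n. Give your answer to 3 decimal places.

23.904

Mean z̄ = (20 + 23 + 27 + 30 + 33 + 30 + 34 + 36 + 37 + 44)/10 = 31.4000
Σ_{t=1}^{9}(z_t−z̄)(z_{t+1}−z̄) = 239.0400
γ_1 = 239.0400 / 10 = 23.904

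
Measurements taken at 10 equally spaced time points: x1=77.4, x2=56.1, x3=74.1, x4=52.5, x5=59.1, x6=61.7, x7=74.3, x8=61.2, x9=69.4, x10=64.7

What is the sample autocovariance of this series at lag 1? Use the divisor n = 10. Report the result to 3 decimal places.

Mean x̄ = (77.4 + 56.1 + 74.1 + 52.5 + 59.1 + 61.7 + 74.3 + 61.2 + 69.4 + 64.7)/10 = 65.0500
Σ_{t=1}^{9}(x_t−x̄)(x_{t+1}−x̄) = -295.3725
γ_1 = -295.3725 / 10 = -29.537

-29.537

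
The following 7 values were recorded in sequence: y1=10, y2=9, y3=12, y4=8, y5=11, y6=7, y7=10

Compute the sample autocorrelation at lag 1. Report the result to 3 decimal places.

Mean ȳ = (10 + 9 + 12 + 8 + 11 + 7 + 10)/7 = 9.5714
Numerator Σ_{t=1}^{6}(y_t−ȳ)(y_{t+1}−ȳ) = -12.4694
Denominator Σ(y_t−ȳ)² = 17.7143
r_1 = -12.4694 / 17.7143 = -0.704

-0.704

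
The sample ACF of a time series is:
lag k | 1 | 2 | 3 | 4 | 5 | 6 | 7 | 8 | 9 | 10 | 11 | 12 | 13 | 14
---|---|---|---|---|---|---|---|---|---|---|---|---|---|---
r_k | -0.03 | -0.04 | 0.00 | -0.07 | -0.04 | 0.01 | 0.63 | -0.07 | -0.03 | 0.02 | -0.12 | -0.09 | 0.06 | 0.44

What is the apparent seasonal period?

7

The largest autocorrelation is r_7 = 0.63, with a weaker echo at lag 14 (0.44); the remaining lags stay at or below 0.06.
The dominant spike at lag 7 indicates a seasonal period of 7.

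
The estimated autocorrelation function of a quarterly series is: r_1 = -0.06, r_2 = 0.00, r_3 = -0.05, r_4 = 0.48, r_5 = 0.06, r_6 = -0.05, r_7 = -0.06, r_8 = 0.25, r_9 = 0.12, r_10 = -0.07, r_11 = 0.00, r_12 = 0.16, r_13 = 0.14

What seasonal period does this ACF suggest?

The largest autocorrelation is r_4 = 0.48, with weaker echoes at lags 8 (0.25) and 12 (0.16); the remaining lags stay at or below 0.14.
The dominant spike at lag 4 indicates a seasonal period of 4.

4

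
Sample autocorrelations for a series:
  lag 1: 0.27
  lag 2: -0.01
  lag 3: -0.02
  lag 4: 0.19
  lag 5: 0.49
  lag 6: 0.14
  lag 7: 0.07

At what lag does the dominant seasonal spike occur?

5

The largest autocorrelation is r_5 = 0.49; the remaining lags stay at or below 0.27.
The dominant spike at lag 5 indicates a seasonal period of 5.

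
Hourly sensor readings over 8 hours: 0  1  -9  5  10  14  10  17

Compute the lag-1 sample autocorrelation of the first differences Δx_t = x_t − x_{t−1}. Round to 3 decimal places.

-0.364

First differences Δx: 1, -10, 14, 5, 4, -4, 7
Mean of differences = 2.4286
Numerator Σ(Δx_t−Δx̄)(Δx_{t+1}−Δx̄) = -131.7551
Denominator Σ(Δx_t−Δx̄)² = 361.7143
r_1(Δx) = -131.7551 / 361.7143 = -0.364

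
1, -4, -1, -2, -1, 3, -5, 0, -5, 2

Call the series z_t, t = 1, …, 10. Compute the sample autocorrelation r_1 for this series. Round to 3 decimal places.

-0.607

Mean z̄ = (1 − 4 − 1 − 2 − 1 + 3 − 5 + 0 − 5 + 2)/10 = -1.2000
Numerator Σ_{t=1}^{9}(z_t−z̄)(z_{t+1}−z̄) = -43.4400
Denominator Σ(z_t−z̄)² = 71.6000
r_1 = -43.4400 / 71.6000 = -0.607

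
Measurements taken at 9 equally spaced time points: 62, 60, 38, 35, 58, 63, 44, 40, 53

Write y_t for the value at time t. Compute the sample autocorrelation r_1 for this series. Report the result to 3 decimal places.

Mean ȳ = (62 + 60 + 38 + 35 + 58 + 63 + 44 + 40 + 53)/9 = 50.3333
Numerator Σ_{t=1}^{8}(y_t−ȳ)(y_{t+1}−ȳ) = 119.8889
Denominator Σ(y_t−ȳ)² = 990.0000
r_1 = 119.8889 / 990.0000 = 0.121

0.121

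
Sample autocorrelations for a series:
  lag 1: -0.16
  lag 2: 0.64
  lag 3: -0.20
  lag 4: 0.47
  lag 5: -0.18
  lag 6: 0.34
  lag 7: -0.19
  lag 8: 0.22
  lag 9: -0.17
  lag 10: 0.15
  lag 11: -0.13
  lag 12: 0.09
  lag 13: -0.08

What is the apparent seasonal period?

The largest autocorrelation is r_2 = 0.64, with weaker echoes at lags 4 (0.47), 6 (0.34), 8 (0.22) and 10 (0.15); the remaining lags stay at or below 0.09.
The dominant spike at lag 2 indicates a seasonal period of 2.

2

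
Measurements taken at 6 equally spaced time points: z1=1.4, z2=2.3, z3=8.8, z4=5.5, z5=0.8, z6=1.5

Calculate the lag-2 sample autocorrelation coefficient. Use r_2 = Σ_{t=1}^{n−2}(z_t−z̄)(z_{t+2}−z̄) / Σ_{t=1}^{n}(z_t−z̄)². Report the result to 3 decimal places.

Mean z̄ = (1.4 + 2.3 + 8.8 + 5.5 + 0.8 + 1.5)/6 = 3.3833
Deviations from mean: -1.9833, -1.0833, 5.4167, 2.1167, -2.5833, -1.8833
Σ(z_t−z̄)(z_{t+2}−z̄) = (-10.7431) + (-2.2931) + (-13.9931) + (-3.9864) = -31.0156
Denominator Σ(z_t−z̄)² = 49.1483
r_2 = -31.0156 / 49.1483 = -0.631

-0.631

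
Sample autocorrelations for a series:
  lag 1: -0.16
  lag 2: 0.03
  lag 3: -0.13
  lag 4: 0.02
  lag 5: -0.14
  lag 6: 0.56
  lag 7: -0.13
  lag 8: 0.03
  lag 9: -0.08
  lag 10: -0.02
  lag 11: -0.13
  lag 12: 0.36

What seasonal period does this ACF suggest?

6

The largest autocorrelation is r_6 = 0.56, with a weaker echo at lag 12 (0.36); the remaining lags stay at or below 0.03.
The dominant spike at lag 6 indicates a seasonal period of 6.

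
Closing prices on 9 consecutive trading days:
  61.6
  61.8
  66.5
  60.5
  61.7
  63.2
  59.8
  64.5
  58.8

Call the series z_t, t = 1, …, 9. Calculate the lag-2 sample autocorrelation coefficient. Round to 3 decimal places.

0.131

Mean z̄ = (61.6 + 61.8 + 66.5 + 60.5 + 61.7 + 63.2 + 59.8 + 64.5 + 58.8)/9 = 62.0444
Σ(z_t−z̄)(z_{t+2}−z̄) = (-1.9802) + (0.3775) + (-1.5347) + (-1.7847) + (0.7731) + (2.8375) + (7.2820) = 5.9705
Denominator Σ(z_t−z̄)² = 45.5422
r_2 = 5.9705 / 45.5422 = 0.131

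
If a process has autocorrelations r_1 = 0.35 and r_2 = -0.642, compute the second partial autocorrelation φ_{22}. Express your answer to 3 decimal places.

φ_{22} = (r_2 − r_1²) / (1 − r_1²)
r_1² = (0.35)² = 0.1225
Numerator = -0.642 − 0.1225 = -0.7645; denominator = 1 − 0.1225 = 0.8775
φ_{22} = -0.7645 / 0.8775 = -0.871

-0.871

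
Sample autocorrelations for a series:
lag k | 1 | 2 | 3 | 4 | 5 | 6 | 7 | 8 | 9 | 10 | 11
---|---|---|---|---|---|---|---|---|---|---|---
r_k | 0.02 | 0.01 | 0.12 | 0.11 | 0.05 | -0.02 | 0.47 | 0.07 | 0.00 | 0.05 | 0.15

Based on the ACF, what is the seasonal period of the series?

The largest autocorrelation is r_7 = 0.47; the remaining lags stay at or below 0.15.
The dominant spike at lag 7 indicates a seasonal period of 7.

7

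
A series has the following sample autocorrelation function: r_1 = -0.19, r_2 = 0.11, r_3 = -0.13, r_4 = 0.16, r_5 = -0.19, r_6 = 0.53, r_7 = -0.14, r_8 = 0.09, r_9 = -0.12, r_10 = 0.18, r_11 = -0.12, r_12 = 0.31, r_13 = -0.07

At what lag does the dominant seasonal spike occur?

The largest autocorrelation is r_6 = 0.53, with a weaker echo at lag 12 (0.31); the remaining lags stay at or below 0.18.
The dominant spike at lag 6 indicates a seasonal period of 6.

6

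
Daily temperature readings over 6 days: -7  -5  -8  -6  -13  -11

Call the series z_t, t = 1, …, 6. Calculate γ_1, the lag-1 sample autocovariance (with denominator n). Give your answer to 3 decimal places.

Mean z̄ = (-7 − 5 − 8 − 6 − 13 − 11)/6 = -8.3333
Σ_{t=1}^{5}(z_t−z̄)(z_{t+1}−z̄) = 7.8889
γ_1 = 7.8889 / 6 = 1.315

1.315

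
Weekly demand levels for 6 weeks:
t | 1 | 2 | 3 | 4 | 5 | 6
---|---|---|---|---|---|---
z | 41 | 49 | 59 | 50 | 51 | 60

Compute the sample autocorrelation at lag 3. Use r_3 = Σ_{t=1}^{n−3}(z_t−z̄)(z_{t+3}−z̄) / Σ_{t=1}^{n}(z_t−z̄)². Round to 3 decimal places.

0.326

Mean z̄ = (41 + 49 + 59 + 50 + 51 + 60)/6 = 51.6667
Deviations from mean: -10.6667, -2.6667, 7.3333, -1.6667, -0.6667, 8.3333
Σ(z_t−z̄)(z_{t+3}−z̄) = (17.7778) + (1.7778) + (61.1111) = 80.6667
Denominator Σ(z_t−z̄)² = 247.3333
r_3 = 80.6667 / 247.3333 = 0.326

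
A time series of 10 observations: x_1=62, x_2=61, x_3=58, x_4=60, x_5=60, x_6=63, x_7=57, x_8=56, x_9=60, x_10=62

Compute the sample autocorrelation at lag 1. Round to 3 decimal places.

0.053

Mean x̄ = (62 + 61 + 58 + 60 + 60 + 63 + 57 + 56 + 60 + 62)/10 = 59.9000
Numerator Σ_{t=1}^{9}(x_t−x̄)(x_{t+1}−x̄) = 2.4900
Denominator Σ(x_t−x̄)² = 46.9000
r_1 = 2.4900 / 46.9000 = 0.053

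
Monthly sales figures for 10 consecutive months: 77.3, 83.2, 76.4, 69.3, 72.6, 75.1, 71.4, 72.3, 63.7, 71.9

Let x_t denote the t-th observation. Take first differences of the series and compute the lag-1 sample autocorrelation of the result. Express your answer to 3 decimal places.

First differences Δx: 5.9, -6.8, -7.1, 3.3, 2.5, -3.7, 0.9, -8.6, 8.2
Mean of differences = -0.6000
Numerator Σ(Δx_t−Δx̄)(Δx_{t+1}−Δx̄) = -109.9200
Denominator Σ(Δx_t−Δx̄)² = 301.0600
r_1(Δx) = -109.9200 / 301.0600 = -0.365

-0.365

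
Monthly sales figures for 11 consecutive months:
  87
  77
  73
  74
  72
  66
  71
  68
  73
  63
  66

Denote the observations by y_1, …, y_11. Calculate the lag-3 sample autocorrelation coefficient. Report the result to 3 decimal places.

0.111

Mean ȳ = (87 + 77 + 73 + 74 + 72 + 66 + 71 + 68 + 73 + 63 + 66)/11 = 71.8182
Numerator Σ_{t=1}^{8}(y_t−ȳ)(y_{t+3}−ȳ) = 47.2645
Denominator Σ(y_t−ȳ)² = 425.6364
r_3 = 47.2645 / 425.6364 = 0.111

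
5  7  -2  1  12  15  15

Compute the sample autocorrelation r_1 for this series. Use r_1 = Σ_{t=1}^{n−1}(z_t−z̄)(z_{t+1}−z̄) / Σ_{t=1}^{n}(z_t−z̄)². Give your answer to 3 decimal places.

Mean z̄ = (5 + 7 − 2 + 1 + 12 + 15 + 15)/7 = 7.5714
Σ(z_t−z̄)(z_{t+1}−z̄) = (1.4694) + (5.4694) + (62.8980) + (-29.1020) + (32.8980) + (55.1837) = 128.8163
Denominator Σ(z_t−z̄)² = 271.7143
r_1 = 128.8163 / 271.7143 = 0.474

0.474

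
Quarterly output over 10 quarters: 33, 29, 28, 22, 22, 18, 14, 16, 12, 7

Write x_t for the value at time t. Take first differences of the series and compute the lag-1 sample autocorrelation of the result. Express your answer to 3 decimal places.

-0.500

First differences Δx: -4, -1, -6, 0, -4, -4, 2, -4, -5
Mean of differences = -2.8889
Numerator Σ(Δx_t−Δx̄)(Δx_{t+1}−Δx̄) = -27.4568
Denominator Σ(Δx_t−Δx̄)² = 54.8889
r_1(Δx) = -27.4568 / 54.8889 = -0.500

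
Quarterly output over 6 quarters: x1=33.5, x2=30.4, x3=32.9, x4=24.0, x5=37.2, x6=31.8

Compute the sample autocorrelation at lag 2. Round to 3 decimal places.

0.183

Mean x̄ = (33.5 + 30.4 + 32.9 + 24.0 + 37.2 + 31.8)/6 = 31.6333
Deviations from mean: 1.8667, -1.2333, 1.2667, -7.6333, 5.5667, 0.1667
Numerator Σ_{t=1}^{4}(x_t−x̄)(x_{t+2}−x̄) = 17.5578
Denominator Σ(x_t−x̄)² = 95.8933
r_2 = 17.5578 / 95.8933 = 0.183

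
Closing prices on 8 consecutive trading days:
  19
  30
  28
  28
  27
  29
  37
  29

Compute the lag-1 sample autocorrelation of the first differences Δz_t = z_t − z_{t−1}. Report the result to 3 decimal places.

First differences Δz: 11, -2, 0, -1, 2, 8, -8
Mean of differences = 1.4286
Numerator Σ(Δz_t−Δz̄)(Δz_{t+1}−Δz̄) = -84.0408
Denominator Σ(Δz_t−Δz̄)² = 243.7143
r_1(Δz) = -84.0408 / 243.7143 = -0.345

-0.345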